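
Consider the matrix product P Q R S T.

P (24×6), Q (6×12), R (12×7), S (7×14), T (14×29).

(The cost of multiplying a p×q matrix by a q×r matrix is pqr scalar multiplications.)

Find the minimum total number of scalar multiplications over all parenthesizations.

7704

Adjacent pairs: PQ = 24·6·12 = 1728; QR = 6·12·7 = 504; RS = 12·7·14 = 1176; ST = 7·14·29 = 2842.
Length 3: P..R: k=1: 0+504+24·6·7=1512; k=2: 1728+0+24·12·7=3744 → min 1512 | Q..S: k=2: 0+1176+6·12·14=2184; k=3: 504+0+6·7·14=1092 → min 1092 | R..T: k=3: 0+2842+12·7·29=5278; k=4: 1176+0+12·14·29=6048 → min 5278.
Length 4: P..S: k=1: 0+1092+24·6·14=3108; k=2: 1728+1176+24·12·14=6936; k=3: 1512+0+24·7·14=3864 → min 3108 | Q..T: k=2: 0+5278+6·12·29=7366; k=3: 504+2842+6·7·29=4564; k=4: 1092+0+6·14·29=3528 → min 3528.
Length 5: P..T: k=1: 0+3528+24·6·29=7704; k=2: 1728+5278+24·12·29=15358; k=3: 1512+2842+24·7·29=9226; k=4: 3108+0+24·14·29=12852 → min 7704.
Optimal order: (P (((Q R) S) T)) with cost 7704.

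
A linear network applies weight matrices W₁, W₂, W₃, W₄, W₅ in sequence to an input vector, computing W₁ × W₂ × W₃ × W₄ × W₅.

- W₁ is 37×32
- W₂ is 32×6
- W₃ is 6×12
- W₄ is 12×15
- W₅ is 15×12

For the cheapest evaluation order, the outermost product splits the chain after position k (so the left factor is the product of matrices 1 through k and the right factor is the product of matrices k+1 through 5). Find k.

2

Adjacent pairs: W₁W₂ = 37·32·6 = 7104; W₂W₃ = 32·6·12 = 2304; W₃W₄ = 6·12·15 = 1080; W₄W₅ = 12·15·12 = 2160.
Length 3: W₁..W₃: k=1: 0+2304+37·32·12=16512; k=2: 7104+0+37·6·12=9768 → min 9768 | W₂..W₄: k=2: 0+1080+32·6·15=3960; k=3: 2304+0+32·12·15=8064 → min 3960 | W₃..W₅: k=3: 0+2160+6·12·12=3024; k=4: 1080+0+6·15·12=2160 → min 2160.
Length 4: W₁..W₄: k=1: 0+3960+37·32·15=21720; k=2: 7104+1080+37·6·15=11514; k=3: 9768+0+37·12·15=16428 → min 11514 | W₂..W₅: k=2: 0+2160+32·6·12=4464; k=3: 2304+2160+32·12·12=9072; k=4: 3960+0+32·15·12=9720 → min 4464.
Top-level splits: k=1: (W₁..W₁)·(W₂..W₅) → 0+4464+37·32·12 = 18672; k=2: (W₁..W₂)·(W₃..W₅) → 7104+2160+37·6·12 = 11928; k=3: (W₁..W₃)·(W₄..W₅) → 9768+2160+37·12·12 = 17256; k=4: (W₁..W₄)·(W₅..W₅) → 11514+0+37·15·12 = 18174.
Best split is after W₂, i.e. k = 2.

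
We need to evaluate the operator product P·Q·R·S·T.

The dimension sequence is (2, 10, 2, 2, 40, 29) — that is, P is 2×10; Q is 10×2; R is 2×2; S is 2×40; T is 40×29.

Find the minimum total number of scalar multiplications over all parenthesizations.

Adjacent pairs: PQ = 2·10·2 = 40; QR = 10·2·2 = 40; RS = 2·2·40 = 160; ST = 2·40·29 = 2320.
Length 3: P..R: k=1: 0+40+2·10·2=80; k=2: 40+0+2·2·2=48 → min 48 | Q..S: k=2: 0+160+10·2·40=960; k=3: 40+0+10·2·40=840 → min 840 | R..T: k=3: 0+2320+2·2·29=2436; k=4: 160+0+2·40·29=2480 → min 2436.
Length 4: P..S: k=1: 0+840+2·10·40=1640; k=2: 40+160+2·2·40=360; k=3: 48+0+2·2·40=208 → min 208 | Q..T: k=2: 0+2436+10·2·29=3016; k=3: 40+2320+10·2·29=2940; k=4: 840+0+10·40·29=12440 → min 2940.
Length 5: P..T: k=1: 0+2940+2·10·29=3520; k=2: 40+2436+2·2·29=2592; k=3: 48+2320+2·2·29=2484; k=4: 208+0+2·40·29=2528 → min 2484.
Optimal order: (((P·Q)·R)·(S·T)) with cost 2484.

2484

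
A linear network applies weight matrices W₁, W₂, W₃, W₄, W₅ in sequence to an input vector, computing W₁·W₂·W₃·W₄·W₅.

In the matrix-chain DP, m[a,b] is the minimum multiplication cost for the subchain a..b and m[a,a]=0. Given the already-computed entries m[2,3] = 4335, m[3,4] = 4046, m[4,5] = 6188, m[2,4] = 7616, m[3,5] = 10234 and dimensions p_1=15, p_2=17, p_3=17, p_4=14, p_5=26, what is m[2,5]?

m[2,5] = min over k∈[2,4] of m[2,k]+m[k+1,5]+p_{1}·p_k·p_{5}.
k=2: 0 + 10234 + 15·17·26 = 16864; k=3: 4335 + 6188 + 15·17·26 = 17153; k=4: 7616 + 0 + 15·14·26 = 13076.
Minimum: 13076 at k=4.

13076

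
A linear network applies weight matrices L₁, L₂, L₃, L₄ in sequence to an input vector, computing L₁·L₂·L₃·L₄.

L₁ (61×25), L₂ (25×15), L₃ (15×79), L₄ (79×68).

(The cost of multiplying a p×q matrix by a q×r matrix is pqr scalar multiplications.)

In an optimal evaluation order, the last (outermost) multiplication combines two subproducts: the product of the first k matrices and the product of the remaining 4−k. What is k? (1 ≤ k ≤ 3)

2

Adjacent pairs: L₁L₂ = 61·25·15 = 22875; L₂L₃ = 25·15·79 = 29625; L₃L₄ = 15·79·68 = 80580.
Length 3: L₁..L₃: k=1: 0+29625+61·25·79=150100; k=2: 22875+0+61·15·79=95160 → min 95160 | L₂..L₄: k=2: 0+80580+25·15·68=106080; k=3: 29625+0+25·79·68=163925 → min 106080.
Top-level splits: k=1: (L₁..L₁)·(L₂..L₄) → 0+106080+61·25·68 = 209780; k=2: (L₁..L₂)·(L₃..L₄) → 22875+80580+61·15·68 = 165675; k=3: (L₁..L₃)·(L₄..L₄) → 95160+0+61·79·68 = 422852.
Best split is after L₂, i.e. k = 2.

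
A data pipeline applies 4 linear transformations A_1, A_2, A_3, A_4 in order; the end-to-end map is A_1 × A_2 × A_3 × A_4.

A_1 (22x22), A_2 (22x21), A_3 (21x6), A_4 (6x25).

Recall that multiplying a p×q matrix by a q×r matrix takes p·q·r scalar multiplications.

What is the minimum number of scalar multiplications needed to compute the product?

8976

Adjacent pairs: A_1A_2 = 22·22·21 = 10164; A_2A_3 = 22·21·6 = 2772; A_3A_4 = 21·6·25 = 3150.
Length 3: A_1..A_3: k=1: 0+2772+22·22·6=5676; k=2: 10164+0+22·21·6=12936 → min 5676 | A_2..A_4: k=2: 0+3150+22·21·25=14700; k=3: 2772+0+22·6·25=6072 → min 6072.
Length 4: A_1..A_4: k=1: 0+6072+22·22·25=18172; k=2: 10164+3150+22·21·25=24864; k=3: 5676+0+22·6·25=8976 → min 8976.
Optimal order: ((A_1 × (A_2 × A_3)) × A_4) with cost 8976.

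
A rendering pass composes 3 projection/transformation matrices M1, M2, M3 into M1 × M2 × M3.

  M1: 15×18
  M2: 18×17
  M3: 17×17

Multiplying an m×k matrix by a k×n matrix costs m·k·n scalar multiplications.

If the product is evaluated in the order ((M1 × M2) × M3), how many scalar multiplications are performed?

8925

(M1 × M2): 15×18 by 18×17 → 15×17, cost 15·18·17 = 4590
((M1 × M2) × M3): 15×17 by 17×17 → 15×17, cost 15·17·17 = 4335; cumulative 8925
Total: 8925 scalar multiplications.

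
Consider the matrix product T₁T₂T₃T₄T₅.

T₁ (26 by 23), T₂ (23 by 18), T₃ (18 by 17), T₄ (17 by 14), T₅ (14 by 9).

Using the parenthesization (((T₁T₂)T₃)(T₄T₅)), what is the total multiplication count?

24840

(T₁T₂): 26×23 by 23×18 → 26×18, cost 26·23·18 = 10764
((T₁T₂)T₃): 26×18 by 18×17 → 26×17, cost 26·18·17 = 7956; cumulative 18720
(T₄T₅): 17×14 by 14×9 → 17×9, cost 17·14·9 = 2142
(((T₁T₂)T₃)(T₄T₅)): 26×17 by 17×9 → 26×9, cost 26·17·9 = 3978; cumulative 24840
Total: 24840 scalar multiplications.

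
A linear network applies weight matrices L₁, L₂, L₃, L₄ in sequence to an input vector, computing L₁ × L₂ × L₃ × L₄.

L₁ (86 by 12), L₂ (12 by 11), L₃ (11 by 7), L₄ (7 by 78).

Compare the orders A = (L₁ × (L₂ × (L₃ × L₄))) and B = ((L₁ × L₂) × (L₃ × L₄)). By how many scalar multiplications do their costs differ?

5652

Order A = (L₁ × (L₂ × (L₃ × L₄))): (L₃ × L₄): 11×7 by 7×78 → 11×78, cost 11·7·78 = 6006; (L₂ × (L₃ × L₄)): 12×11 by 11×78 → 12×78, cost 12·11·78 = 10296; cumulative 16302; (L₁ × (L₂ × (L₃ × L₄))): 86×12 by 12×78 → 86×78, cost 86·12·78 = 80496; cumulative 96798. Total 96798.
Order B = ((L₁ × L₂) × (L₃ × L₄)): (L₁ × L₂): 86×12 by 12×11 → 86×11, cost 86·12·11 = 11352; (L₃ × L₄): 11×7 by 7×78 → 11×78, cost 11·7·78 = 6006; ((L₁ × L₂) × (L₃ × L₄)): 86×11 by 11×78 → 86×78, cost 86·11·78 = 73788; cumulative 91146. Total 91146.
Difference: |96798 − 91146| = 5652.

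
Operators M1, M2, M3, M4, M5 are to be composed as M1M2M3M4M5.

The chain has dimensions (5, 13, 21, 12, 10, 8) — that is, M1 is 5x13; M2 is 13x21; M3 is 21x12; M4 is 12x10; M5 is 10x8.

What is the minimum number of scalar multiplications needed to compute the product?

3625

Adjacent pairs: M1M2 = 5·13·21 = 1365; M2M3 = 13·21·12 = 3276; M3M4 = 21·12·10 = 2520; M4M5 = 12·10·8 = 960.
Length 3: M1..M3: k=1: 0+3276+5·13·12=4056; k=2: 1365+0+5·21·12=2625 → min 2625 | M2..M4: k=2: 0+2520+13·21·10=5250; k=3: 3276+0+13·12·10=4836 → min 4836 | M3..M5: k=3: 0+960+21·12·8=2976; k=4: 2520+0+21·10·8=4200 → min 2976.
Length 4: M1..M4: k=1: 0+4836+5·13·10=5486; k=2: 1365+2520+5·21·10=4935; k=3: 2625+0+5·12·10=3225 → min 3225 | M2..M5: k=2: 0+2976+13·21·8=5160; k=3: 3276+960+13·12·8=5484; k=4: 4836+0+13·10·8=5876 → min 5160.
Length 5: M1..M5: k=1: 0+5160+5·13·8=5680; k=2: 1365+2976+5·21·8=5181; k=3: 2625+960+5·12·8=4065; k=4: 3225+0+5·10·8=3625 → min 3625.
Optimal order: ((((M1M2)M3)M4)M5) with cost 3625.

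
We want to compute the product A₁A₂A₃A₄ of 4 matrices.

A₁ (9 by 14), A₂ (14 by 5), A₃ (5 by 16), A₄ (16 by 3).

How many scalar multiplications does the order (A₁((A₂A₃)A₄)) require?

(A₂A₃): 14×5 by 5×16 → 14×16, cost 14·5·16 = 1120
((A₂A₃)A₄): 14×16 by 16×3 → 14×3, cost 14·16·3 = 672; cumulative 1792
(A₁((A₂A₃)A₄)): 9×14 by 14×3 → 9×3, cost 9·14·3 = 378; cumulative 2170
Total: 2170 scalar multiplications.

2170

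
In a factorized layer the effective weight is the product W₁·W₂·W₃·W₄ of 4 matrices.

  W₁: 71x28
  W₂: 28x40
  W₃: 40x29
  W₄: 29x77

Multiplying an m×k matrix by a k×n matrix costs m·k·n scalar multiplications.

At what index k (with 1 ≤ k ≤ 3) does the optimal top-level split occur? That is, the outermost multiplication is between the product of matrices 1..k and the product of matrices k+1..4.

1

Adjacent pairs: W₁W₂ = 71·28·40 = 79520; W₂W₃ = 28·40·29 = 32480; W₃W₄ = 40·29·77 = 89320.
Length 3: W₁..W₃: k=1: 0+32480+71·28·29=90132; k=2: 79520+0+71·40·29=161880 → min 90132 | W₂..W₄: k=2: 0+89320+28·40·77=175560; k=3: 32480+0+28·29·77=95004 → min 95004.
Top-level splits: k=1: (W₁..W₁)·(W₂..W₄) → 0+95004+71·28·77 = 248080; k=2: (W₁..W₂)·(W₃..W₄) → 79520+89320+71·40·77 = 387520; k=3: (W₁..W₃)·(W₄..W₄) → 90132+0+71·29·77 = 248675.
Best split is after W₁, i.e. k = 1.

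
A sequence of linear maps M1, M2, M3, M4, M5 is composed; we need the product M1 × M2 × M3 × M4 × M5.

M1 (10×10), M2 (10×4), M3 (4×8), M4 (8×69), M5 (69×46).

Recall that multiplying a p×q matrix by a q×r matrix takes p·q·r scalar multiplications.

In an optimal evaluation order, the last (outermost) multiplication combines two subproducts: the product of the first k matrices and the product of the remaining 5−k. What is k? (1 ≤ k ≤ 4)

Adjacent pairs: M1M2 = 10·10·4 = 400; M2M3 = 10·4·8 = 320; M3M4 = 4·8·69 = 2208; M4M5 = 8·69·46 = 25392.
Length 3: M1..M3: k=1: 0+320+10·10·8=1120; k=2: 400+0+10·4·8=720 → min 720 | M2..M4: k=2: 0+2208+10·4·69=4968; k=3: 320+0+10·8·69=5840 → min 4968 | M3..M5: k=3: 0+25392+4·8·46=26864; k=4: 2208+0+4·69·46=14904 → min 14904.
Length 4: M1..M4: k=1: 0+4968+10·10·69=11868; k=2: 400+2208+10·4·69=5368; k=3: 720+0+10·8·69=6240 → min 5368 | M2..M5: k=2: 0+14904+10·4·46=16744; k=3: 320+25392+10·8·46=29392; k=4: 4968+0+10·69·46=36708 → min 16744.
Top-level splits: k=1: (M1..M1)·(M2..M5) → 0+16744+10·10·46 = 21344; k=2: (M1..M2)·(M3..M5) → 400+14904+10·4·46 = 17144; k=3: (M1..M3)·(M4..M5) → 720+25392+10·8·46 = 29792; k=4: (M1..M4)·(M5..M5) → 5368+0+10·69·46 = 37108.
Best split is after M2, i.e. k = 2.

2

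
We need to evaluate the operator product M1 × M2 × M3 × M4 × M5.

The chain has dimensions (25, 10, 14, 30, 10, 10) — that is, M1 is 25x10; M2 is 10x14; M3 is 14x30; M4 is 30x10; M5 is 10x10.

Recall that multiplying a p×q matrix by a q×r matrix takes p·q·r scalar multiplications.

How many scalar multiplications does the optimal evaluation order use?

9100

Adjacent pairs: M1M2 = 25·10·14 = 3500; M2M3 = 10·14·30 = 4200; M3M4 = 14·30·10 = 4200; M4M5 = 30·10·10 = 3000.
Length 3: M1..M3: k=1: 0+4200+25·10·30=11700; k=2: 3500+0+25·14·30=14000 → min 11700 | M2..M4: k=2: 0+4200+10·14·10=5600; k=3: 4200+0+10·30·10=7200 → min 5600 | M3..M5: k=3: 0+3000+14·30·10=7200; k=4: 4200+0+14·10·10=5600 → min 5600.
Length 4: M1..M4: k=1: 0+5600+25·10·10=8100; k=2: 3500+4200+25·14·10=11200; k=3: 11700+0+25·30·10=19200 → min 8100 | M2..M5: k=2: 0+5600+10·14·10=7000; k=3: 4200+3000+10·30·10=10200; k=4: 5600+0+10·10·10=6600 → min 6600.
Length 5: M1..M5: k=1: 0+6600+25·10·10=9100; k=2: 3500+5600+25·14·10=12600; k=3: 11700+3000+25·30·10=22200; k=4: 8100+0+25·10·10=10600 → min 9100.
Optimal order: (M1 × ((M2 × (M3 × M4)) × M5)) with cost 9100.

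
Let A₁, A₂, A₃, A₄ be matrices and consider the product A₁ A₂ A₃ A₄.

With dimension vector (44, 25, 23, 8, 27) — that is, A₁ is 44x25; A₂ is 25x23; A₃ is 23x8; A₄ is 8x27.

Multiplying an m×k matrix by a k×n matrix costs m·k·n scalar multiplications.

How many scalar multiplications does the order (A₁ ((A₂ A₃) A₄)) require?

(A₂ A₃): 25×23 by 23×8 → 25×8, cost 25·23·8 = 4600
((A₂ A₃) A₄): 25×8 by 8×27 → 25×27, cost 25·8·27 = 5400; cumulative 10000
(A₁ ((A₂ A₃) A₄)): 44×25 by 25×27 → 44×27, cost 44·25·27 = 29700; cumulative 39700
Total: 39700 scalar multiplications.

39700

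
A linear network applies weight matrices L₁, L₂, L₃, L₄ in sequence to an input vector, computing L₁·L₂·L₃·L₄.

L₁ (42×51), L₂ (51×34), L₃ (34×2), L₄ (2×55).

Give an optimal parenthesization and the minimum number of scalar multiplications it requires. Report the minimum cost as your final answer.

Adjacent pairs: L₁L₂ = 42·51·34 = 72828; L₂L₃ = 51·34·2 = 3468; L₃L₄ = 34·2·55 = 3740.
Length 3: L₁..L₃: k=1: 0+3468+42·51·2=7752; k=2: 72828+0+42·34·2=75684 → min 7752 | L₂..L₄: k=2: 0+3740+51·34·55=99110; k=3: 3468+0+51·2·55=9078 → min 9078.
Length 4: L₁..L₄: k=1: 0+9078+42·51·55=126888; k=2: 72828+3740+42·34·55=155108; k=3: 7752+0+42·2·55=12372 → min 12372.
Optimal parenthesization: ((L₁·(L₂·L₃))·L₄) with cost 12372.

12372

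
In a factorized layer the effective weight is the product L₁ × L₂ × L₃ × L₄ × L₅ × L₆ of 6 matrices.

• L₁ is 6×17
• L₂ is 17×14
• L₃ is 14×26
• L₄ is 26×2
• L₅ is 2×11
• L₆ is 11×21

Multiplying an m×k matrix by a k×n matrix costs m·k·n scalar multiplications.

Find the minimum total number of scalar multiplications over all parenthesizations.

Adjacent pairs: L₁L₂ = 6·17·14 = 1428; L₂L₃ = 17·14·26 = 6188; L₃L₄ = 14·26·2 = 728; L₄L₅ = 26·2·11 = 572; L₅L₆ = 2·11·21 = 462.
Length 3: L₁..L₃: k=1: 0+6188+6·17·26=8840; k=2: 1428+0+6·14·26=3612 → min 3612 | L₂..L₄: k=2: 0+728+17·14·2=1204; k=3: 6188+0+17·26·2=7072 → min 1204 | L₃..L₅: k=3: 0+572+14·26·11=4576; k=4: 728+0+14·2·11=1036 → min 1036 | L₄..L₆: k=4: 0+462+26·2·21=1554; k=5: 572+0+26·11·21=6578 → min 1554.
Length 4: L₁..L₄: k=1: 0+1204+6·17·2=1408; k=2: 1428+728+6·14·2=2324; k=3: 3612+0+6·26·2=3924 → min 1408 | L₂..L₅: k=2: 0+1036+17·14·11=3654; k=3: 6188+572+17·26·11=11622; k=4: 1204+0+17·2·11=1578 → min 1578 | L₃..L₆: k=3: 0+1554+14·26·21=9198; k=4: 728+462+14·2·21=1778; k=5: 1036+0+14·11·21=4270 → min 1778.
Length 5: L₁..L₅: k=1: 0+1578+6·17·11=2700; k=2: 1428+1036+6·14·11=3388; k=3: 3612+572+6·26·11=5900; k=4: 1408+0+6·2·11=1540 → min 1540 | L₂..L₆: k=2: 0+1778+17·14·21=6776; k=3: 6188+1554+17·26·21=17024; k=4: 1204+462+17·2·21=2380; k=5: 1578+0+17·11·21=5505 → min 2380.
Length 6: L₁..L₆: k=1: 0+2380+6·17·21=4522; k=2: 1428+1778+6·14·21=4970; k=3: 3612+1554+6·26·21=8442; k=4: 1408+462+6·2·21=2122; k=5: 1540+0+6·11·21=2926 → min 2122.
Optimal order: ((L₁ × (L₂ × (L₃ × L₄))) × (L₅ × L₆)) with cost 2122.

2122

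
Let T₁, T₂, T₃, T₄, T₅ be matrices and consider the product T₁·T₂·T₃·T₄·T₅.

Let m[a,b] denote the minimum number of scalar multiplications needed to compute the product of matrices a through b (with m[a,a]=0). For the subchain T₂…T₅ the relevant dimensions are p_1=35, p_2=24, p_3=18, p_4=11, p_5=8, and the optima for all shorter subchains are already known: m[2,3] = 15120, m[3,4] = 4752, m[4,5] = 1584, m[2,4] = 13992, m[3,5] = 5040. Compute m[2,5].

11760

m[2,5] = min over k∈[2,4] of m[2,k]+m[k+1,5]+p_{1}·p_k·p_{5}.
k=2: 0 + 5040 + 35·24·8 = 11760; k=3: 15120 + 1584 + 35·18·8 = 21744; k=4: 13992 + 0 + 35·11·8 = 17072.
Minimum: 11760 at k=2.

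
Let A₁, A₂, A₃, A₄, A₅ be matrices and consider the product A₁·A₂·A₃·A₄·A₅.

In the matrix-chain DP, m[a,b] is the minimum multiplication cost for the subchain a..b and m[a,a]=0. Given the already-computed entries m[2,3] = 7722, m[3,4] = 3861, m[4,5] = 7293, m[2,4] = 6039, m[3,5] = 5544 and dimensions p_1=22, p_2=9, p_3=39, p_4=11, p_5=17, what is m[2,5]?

8910

m[2,5] = min over k∈[2,4] of m[2,k]+m[k+1,5]+p_{1}·p_k·p_{5}.
k=2: 0 + 5544 + 22·9·17 = 8910; k=3: 7722 + 7293 + 22·39·17 = 29601; k=4: 6039 + 0 + 22·11·17 = 10153.
Minimum: 8910 at k=2.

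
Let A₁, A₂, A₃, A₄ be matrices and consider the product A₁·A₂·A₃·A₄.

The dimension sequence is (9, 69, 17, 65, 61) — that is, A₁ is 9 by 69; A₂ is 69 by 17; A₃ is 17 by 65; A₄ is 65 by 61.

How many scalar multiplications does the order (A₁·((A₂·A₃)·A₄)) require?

387711

(A₂·A₃): 69×17 by 17×65 → 69×65, cost 69·17·65 = 76245
((A₂·A₃)·A₄): 69×65 by 65×61 → 69×61, cost 69·65·61 = 273585; cumulative 349830
(A₁·((A₂·A₃)·A₄)): 9×69 by 69×61 → 9×61, cost 9·69·61 = 37881; cumulative 387711
Total: 387711 scalar multiplications.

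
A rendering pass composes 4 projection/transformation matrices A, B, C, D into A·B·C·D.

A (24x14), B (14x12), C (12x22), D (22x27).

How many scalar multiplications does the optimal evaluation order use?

Adjacent pairs: AB = 24·14·12 = 4032; BC = 14·12·22 = 3696; CD = 12·22·27 = 7128.
Length 3: A..C: k=1: 0+3696+24·14·22=11088; k=2: 4032+0+24·12·22=10368 → min 10368 | B..D: k=2: 0+7128+14·12·27=11664; k=3: 3696+0+14·22·27=12012 → min 11664.
Length 4: A..D: k=1: 0+11664+24·14·27=20736; k=2: 4032+7128+24·12·27=18936; k=3: 10368+0+24·22·27=24624 → min 18936.
Optimal order: ((A·B)·(C·D)) with cost 18936.

18936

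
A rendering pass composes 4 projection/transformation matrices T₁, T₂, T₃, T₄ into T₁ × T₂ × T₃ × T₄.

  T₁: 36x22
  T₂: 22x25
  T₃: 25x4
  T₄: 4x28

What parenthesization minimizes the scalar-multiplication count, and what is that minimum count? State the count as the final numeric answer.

Adjacent pairs: T₁T₂ = 36·22·25 = 19800; T₂T₃ = 22·25·4 = 2200; T₃T₄ = 25·4·28 = 2800.
Length 3: T₁..T₃: k=1: 0+2200+36·22·4=5368; k=2: 19800+0+36·25·4=23400 → min 5368 | T₂..T₄: k=2: 0+2800+22·25·28=18200; k=3: 2200+0+22·4·28=4664 → min 4664.
Length 4: T₁..T₄: k=1: 0+4664+36·22·28=26840; k=2: 19800+2800+36·25·28=47800; k=3: 5368+0+36·4·28=9400 → min 9400.
Optimal parenthesization: ((T₁ × (T₂ × T₃)) × T₄) with cost 9400.

9400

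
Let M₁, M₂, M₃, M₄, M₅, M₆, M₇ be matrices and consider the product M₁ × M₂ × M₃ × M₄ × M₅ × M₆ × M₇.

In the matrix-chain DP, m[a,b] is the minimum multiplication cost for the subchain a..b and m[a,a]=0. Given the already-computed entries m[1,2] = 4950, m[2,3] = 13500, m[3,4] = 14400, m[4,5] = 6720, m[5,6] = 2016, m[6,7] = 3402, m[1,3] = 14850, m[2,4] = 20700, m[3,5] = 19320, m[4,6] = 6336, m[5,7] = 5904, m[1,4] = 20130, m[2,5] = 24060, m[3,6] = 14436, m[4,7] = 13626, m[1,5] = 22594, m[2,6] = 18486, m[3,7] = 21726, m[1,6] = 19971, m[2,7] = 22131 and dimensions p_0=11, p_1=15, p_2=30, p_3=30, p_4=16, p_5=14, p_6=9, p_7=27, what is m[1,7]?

m[1,7] = min over k∈[1,6] of m[1,k]+m[k+1,7]+p_{0}·p_k·p_{7}.
k=1: 0 + 22131 + 11·15·27 = 26586; k=2: 4950 + 21726 + 11·30·27 = 35586; k=3: 14850 + 13626 + 11·30·27 = 37386; k=4: 20130 + 5904 + 11·16·27 = 30786; k=5: 22594 + 3402 + 11·14·27 = 30154; k=6: 19971 + 0 + 11·9·27 = 22644.
Minimum: 22644 at k=6.

22644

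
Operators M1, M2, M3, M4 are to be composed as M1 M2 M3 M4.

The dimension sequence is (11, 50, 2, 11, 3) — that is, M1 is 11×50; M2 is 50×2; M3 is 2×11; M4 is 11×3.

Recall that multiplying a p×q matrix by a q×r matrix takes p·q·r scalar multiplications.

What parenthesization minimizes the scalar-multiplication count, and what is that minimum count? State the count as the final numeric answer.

Adjacent pairs: M1M2 = 11·50·2 = 1100; M2M3 = 50·2·11 = 1100; M3M4 = 2·11·3 = 66.
Length 3: M1..M3: k=1: 0+1100+11·50·11=7150; k=2: 1100+0+11·2·11=1342 → min 1342 | M2..M4: k=2: 0+66+50·2·3=366; k=3: 1100+0+50·11·3=2750 → min 366.
Length 4: M1..M4: k=1: 0+366+11·50·3=2016; k=2: 1100+66+11·2·3=1232; k=3: 1342+0+11·11·3=1705 → min 1232.
Optimal parenthesization: ((M1 M2) (M3 M4)) with cost 1232.

1232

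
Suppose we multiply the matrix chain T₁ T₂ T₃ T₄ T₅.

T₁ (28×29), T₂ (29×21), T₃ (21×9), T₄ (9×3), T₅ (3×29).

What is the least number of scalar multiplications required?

7266

Adjacent pairs: T₁T₂ = 28·29·21 = 17052; T₂T₃ = 29·21·9 = 5481; T₃T₄ = 21·9·3 = 567; T₄T₅ = 9·3·29 = 783.
Length 3: T₁..T₃: k=1: 0+5481+28·29·9=12789; k=2: 17052+0+28·21·9=22344 → min 12789 | T₂..T₄: k=2: 0+567+29·21·3=2394; k=3: 5481+0+29·9·3=6264 → min 2394 | T₃..T₅: k=3: 0+783+21·9·29=6264; k=4: 567+0+21·3·29=2394 → min 2394.
Length 4: T₁..T₄: k=1: 0+2394+28·29·3=4830; k=2: 17052+567+28·21·3=19383; k=3: 12789+0+28·9·3=13545 → min 4830 | T₂..T₅: k=2: 0+2394+29·21·29=20055; k=3: 5481+783+29·9·29=13833; k=4: 2394+0+29·3·29=4917 → min 4917.
Length 5: T₁..T₅: k=1: 0+4917+28·29·29=28465; k=2: 17052+2394+28·21·29=36498; k=3: 12789+783+28·9·29=20880; k=4: 4830+0+28·3·29=7266 → min 7266.
Optimal order: ((T₁ (T₂ (T₃ T₄))) T₅) with cost 7266.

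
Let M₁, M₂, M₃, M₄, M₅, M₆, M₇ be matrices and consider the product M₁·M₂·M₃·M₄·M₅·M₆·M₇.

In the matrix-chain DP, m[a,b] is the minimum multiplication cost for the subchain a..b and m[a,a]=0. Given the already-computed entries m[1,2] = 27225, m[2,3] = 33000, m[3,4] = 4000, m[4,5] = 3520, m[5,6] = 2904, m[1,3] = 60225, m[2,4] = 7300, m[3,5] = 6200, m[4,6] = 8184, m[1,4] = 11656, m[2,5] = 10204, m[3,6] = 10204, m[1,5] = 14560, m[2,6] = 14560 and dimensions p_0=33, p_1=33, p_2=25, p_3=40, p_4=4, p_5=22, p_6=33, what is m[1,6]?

m[1,6] = min over k∈[1,5] of m[1,k]+m[k+1,6]+p_{0}·p_k·p_{6}.
k=1: 0 + 14560 + 33·33·33 = 50497; k=2: 27225 + 10204 + 33·25·33 = 64654; k=3: 60225 + 8184 + 33·40·33 = 111969; k=4: 11656 + 2904 + 33·4·33 = 18916; k=5: 14560 + 0 + 33·22·33 = 38518.
Minimum: 18916 at k=4.

18916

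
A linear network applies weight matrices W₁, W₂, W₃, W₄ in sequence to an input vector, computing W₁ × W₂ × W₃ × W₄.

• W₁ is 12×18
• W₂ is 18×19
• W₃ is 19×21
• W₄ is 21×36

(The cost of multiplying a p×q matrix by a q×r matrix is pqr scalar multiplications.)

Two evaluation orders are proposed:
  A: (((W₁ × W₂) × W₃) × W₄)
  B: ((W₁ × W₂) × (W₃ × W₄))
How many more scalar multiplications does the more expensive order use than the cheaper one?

8712

Order A = (((W₁ × W₂) × W₃) × W₄): (W₁ × W₂): 12×18 by 18×19 → 12×19, cost 12·18·19 = 4104; ((W₁ × W₂) × W₃): 12×19 by 19×21 → 12×21, cost 12·19·21 = 4788; cumulative 8892; (((W₁ × W₂) × W₃) × W₄): 12×21 by 21×36 → 12×36, cost 12·21·36 = 9072; cumulative 17964. Total 17964.
Order B = ((W₁ × W₂) × (W₃ × W₄)): (W₁ × W₂): 12×18 by 18×19 → 12×19, cost 12·18·19 = 4104; (W₃ × W₄): 19×21 by 21×36 → 19×36, cost 19·21·36 = 14364; ((W₁ × W₂) × (W₃ × W₄)): 12×19 by 19×36 → 12×36, cost 12·19·36 = 8208; cumulative 26676. Total 26676.
Difference: |17964 − 26676| = 8712.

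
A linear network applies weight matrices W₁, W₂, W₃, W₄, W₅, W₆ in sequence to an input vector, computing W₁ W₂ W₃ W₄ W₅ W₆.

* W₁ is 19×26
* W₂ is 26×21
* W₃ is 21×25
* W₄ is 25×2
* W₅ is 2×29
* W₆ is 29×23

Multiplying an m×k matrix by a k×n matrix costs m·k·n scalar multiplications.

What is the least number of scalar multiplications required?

5338

Adjacent pairs: W₁W₂ = 19·26·21 = 10374; W₂W₃ = 26·21·25 = 13650; W₃W₄ = 21·25·2 = 1050; W₄W₅ = 25·2·29 = 1450; W₅W₆ = 2·29·23 = 1334.
Length 3: W₁..W₃: k=1: 0+13650+19·26·25=26000; k=2: 10374+0+19·21·25=20349 → min 20349 | W₂..W₄: k=2: 0+1050+26·21·2=2142; k=3: 13650+0+26·25·2=14950 → min 2142 | W₃..W₅: k=3: 0+1450+21·25·29=16675; k=4: 1050+0+21·2·29=2268 → min 2268 | W₄..W₆: k=4: 0+1334+25·2·23=2484; k=5: 1450+0+25·29·23=18125 → min 2484.
Length 4: W₁..W₄: k=1: 0+2142+19·26·2=3130; k=2: 10374+1050+19·21·2=12222; k=3: 20349+0+19·25·2=21299 → min 3130 | W₂..W₅: k=2: 0+2268+26·21·29=18102; k=3: 13650+1450+26·25·29=33950; k=4: 2142+0+26·2·29=3650 → min 3650 | W₃..W₆: k=3: 0+2484+21·25·23=14559; k=4: 1050+1334+21·2·23=3350; k=5: 2268+0+21·29·23=16275 → min 3350.
Length 5: W₁..W₅: k=1: 0+3650+19·26·29=17976; k=2: 10374+2268+19·21·29=24213; k=3: 20349+1450+19·25·29=35574; k=4: 3130+0+19·2·29=4232 → min 4232 | W₂..W₆: k=2: 0+3350+26·21·23=15908; k=3: 13650+2484+26·25·23=31084; k=4: 2142+1334+26·2·23=4672; k=5: 3650+0+26·29·23=20992 → min 4672.
Length 6: W₁..W₆: k=1: 0+4672+19·26·23=16034; k=2: 10374+3350+19·21·23=22901; k=3: 20349+2484+19·25·23=33758; k=4: 3130+1334+19·2·23=5338; k=5: 4232+0+19·29·23=16905 → min 5338.
Optimal order: ((W₁ (W₂ (W₃ W₄))) (W₅ W₆)) with cost 5338.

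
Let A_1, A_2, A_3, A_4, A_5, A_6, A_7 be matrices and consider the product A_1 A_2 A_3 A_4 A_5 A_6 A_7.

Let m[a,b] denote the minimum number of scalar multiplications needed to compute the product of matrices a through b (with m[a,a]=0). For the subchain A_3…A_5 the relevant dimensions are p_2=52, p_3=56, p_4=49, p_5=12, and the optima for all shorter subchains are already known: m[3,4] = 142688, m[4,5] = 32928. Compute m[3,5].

67872

m[3,5] = min over k∈[3,4] of m[3,k]+m[k+1,5]+p_{2}·p_k·p_{5}.
k=3: 0 + 32928 + 52·56·12 = 67872; k=4: 142688 + 0 + 52·49·12 = 173264.
Minimum: 67872 at k=3.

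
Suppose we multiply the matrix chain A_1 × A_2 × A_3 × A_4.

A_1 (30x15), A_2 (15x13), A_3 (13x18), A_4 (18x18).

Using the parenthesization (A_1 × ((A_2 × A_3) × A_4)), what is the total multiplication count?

16470

(A_2 × A_3): 15×13 by 13×18 → 15×18, cost 15·13·18 = 3510
((A_2 × A_3) × A_4): 15×18 by 18×18 → 15×18, cost 15·18·18 = 4860; cumulative 8370
(A_1 × ((A_2 × A_3) × A_4)): 30×15 by 15×18 → 30×18, cost 30·15·18 = 8100; cumulative 16470
Total: 16470 scalar multiplications.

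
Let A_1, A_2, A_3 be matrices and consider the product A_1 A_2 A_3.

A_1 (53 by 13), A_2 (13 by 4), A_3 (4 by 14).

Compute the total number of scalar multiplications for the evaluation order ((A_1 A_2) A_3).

5724

(A_1 A_2): 53×13 by 13×4 → 53×4, cost 53·13·4 = 2756
((A_1 A_2) A_3): 53×4 by 4×14 → 53×14, cost 53·4·14 = 2968; cumulative 5724
Total: 5724 scalar multiplications.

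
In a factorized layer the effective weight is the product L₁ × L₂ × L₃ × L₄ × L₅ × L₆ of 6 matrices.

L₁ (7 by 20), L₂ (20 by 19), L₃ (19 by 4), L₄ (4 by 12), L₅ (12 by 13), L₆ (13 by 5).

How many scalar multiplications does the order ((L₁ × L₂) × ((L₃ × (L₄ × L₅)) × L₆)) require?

(L₁ × L₂): 7×20 by 20×19 → 7×19, cost 7·20·19 = 2660
(L₄ × L₅): 4×12 by 12×13 → 4×13, cost 4·12·13 = 624
(L₃ × (L₄ × L₅)): 19×4 by 4×13 → 19×13, cost 19·4·13 = 988; cumulative 1612
((L₃ × (L₄ × L₅)) × L₆): 19×13 by 13×5 → 19×5, cost 19·13·5 = 1235; cumulative 2847
((L₁ × L₂) × ((L₃ × (L₄ × L₅)) × L₆)): 7×19 by 19×5 → 7×5, cost 7·19·5 = 665; cumulative 6172
Total: 6172 scalar multiplications.

6172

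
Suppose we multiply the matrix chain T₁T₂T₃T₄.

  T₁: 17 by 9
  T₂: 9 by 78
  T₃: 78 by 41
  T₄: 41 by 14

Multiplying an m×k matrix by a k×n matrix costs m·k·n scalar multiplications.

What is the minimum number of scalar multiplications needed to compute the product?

36090

Adjacent pairs: T₁T₂ = 17·9·78 = 11934; T₂T₃ = 9·78·41 = 28782; T₃T₄ = 78·41·14 = 44772.
Length 3: T₁..T₃: k=1: 0+28782+17·9·41=35055; k=2: 11934+0+17·78·41=66300 → min 35055 | T₂..T₄: k=2: 0+44772+9·78·14=54600; k=3: 28782+0+9·41·14=33948 → min 33948.
Length 4: T₁..T₄: k=1: 0+33948+17·9·14=36090; k=2: 11934+44772+17·78·14=75270; k=3: 35055+0+17·41·14=44813 → min 36090.
Optimal order: (T₁((T₂T₃)T₄)) with cost 36090.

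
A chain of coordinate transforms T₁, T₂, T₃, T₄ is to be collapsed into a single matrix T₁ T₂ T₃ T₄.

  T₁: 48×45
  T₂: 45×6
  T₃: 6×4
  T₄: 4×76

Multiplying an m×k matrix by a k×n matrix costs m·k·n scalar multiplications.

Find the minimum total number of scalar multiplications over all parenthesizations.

Adjacent pairs: T₁T₂ = 48·45·6 = 12960; T₂T₃ = 45·6·4 = 1080; T₃T₄ = 6·4·76 = 1824.
Length 3: T₁..T₃: k=1: 0+1080+48·45·4=9720; k=2: 12960+0+48·6·4=14112 → min 9720 | T₂..T₄: k=2: 0+1824+45·6·76=22344; k=3: 1080+0+45·4·76=14760 → min 14760.
Length 4: T₁..T₄: k=1: 0+14760+48·45·76=178920; k=2: 12960+1824+48·6·76=36672; k=3: 9720+0+48·4·76=24312 → min 24312.
Optimal order: ((T₁ (T₂ T₃)) T₄) with cost 24312.

24312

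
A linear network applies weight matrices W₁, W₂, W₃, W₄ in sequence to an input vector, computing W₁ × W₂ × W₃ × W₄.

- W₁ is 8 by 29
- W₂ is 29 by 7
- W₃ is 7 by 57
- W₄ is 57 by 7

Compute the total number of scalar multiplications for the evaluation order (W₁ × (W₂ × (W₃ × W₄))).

5838

(W₃ × W₄): 7×57 by 57×7 → 7×7, cost 7·57·7 = 2793
(W₂ × (W₃ × W₄)): 29×7 by 7×7 → 29×7, cost 29·7·7 = 1421; cumulative 4214
(W₁ × (W₂ × (W₃ × W₄))): 8×29 by 29×7 → 8×7, cost 8·29·7 = 1624; cumulative 5838
Total: 5838 scalar multiplications.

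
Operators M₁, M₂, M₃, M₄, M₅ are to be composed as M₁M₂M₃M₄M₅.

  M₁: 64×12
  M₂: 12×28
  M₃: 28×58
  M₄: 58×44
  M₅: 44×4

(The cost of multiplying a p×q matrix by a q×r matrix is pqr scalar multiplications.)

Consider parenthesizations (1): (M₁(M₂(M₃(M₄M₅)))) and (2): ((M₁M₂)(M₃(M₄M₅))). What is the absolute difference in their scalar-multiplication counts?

Order (1) = (M₁(M₂(M₃(M₄M₅)))): (M₄M₅): 58×44 by 44×4 → 58×4, cost 58·44·4 = 10208; (M₃(M₄M₅)): 28×58 by 58×4 → 28×4, cost 28·58·4 = 6496; cumulative 16704; (M₂(M₃(M₄M₅))): 12×28 by 28×4 → 12×4, cost 12·28·4 = 1344; cumulative 18048; (M₁(M₂(M₃(M₄M₅)))): 64×12 by 12×4 → 64×4, cost 64·12·4 = 3072; cumulative 21120. Total 21120.
Order (2) = ((M₁M₂)(M₃(M₄M₅))): (M₁M₂): 64×12 by 12×28 → 64×28, cost 64·12·28 = 21504; (M₄M₅): 58×44 by 44×4 → 58×4, cost 58·44·4 = 10208; (M₃(M₄M₅)): 28×58 by 58×4 → 28×4, cost 28·58·4 = 6496; cumulative 16704; ((M₁M₂)(M₃(M₄M₅))): 64×28 by 28×4 → 64×4, cost 64·28·4 = 7168; cumulative 45376. Total 45376.
Difference: |21120 − 45376| = 24256.

24256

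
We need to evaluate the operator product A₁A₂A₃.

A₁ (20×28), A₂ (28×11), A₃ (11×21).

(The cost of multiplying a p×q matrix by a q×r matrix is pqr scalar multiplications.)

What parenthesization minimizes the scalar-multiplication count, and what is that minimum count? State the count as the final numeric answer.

(A₁(A₂A₃)): cost 18228.
((A₁A₂)A₃): cost 10780.
Optimal: ((A₁A₂)A₃) with cost 10780.

10780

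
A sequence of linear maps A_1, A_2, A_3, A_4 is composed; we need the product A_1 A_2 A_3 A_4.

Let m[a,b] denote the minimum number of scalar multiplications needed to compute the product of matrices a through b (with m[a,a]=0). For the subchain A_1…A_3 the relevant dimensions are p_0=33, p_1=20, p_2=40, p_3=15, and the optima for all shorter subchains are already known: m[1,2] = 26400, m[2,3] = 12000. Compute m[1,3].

m[1,3] = min over k∈[1,2] of m[1,k]+m[k+1,3]+p_{0}·p_k·p_{3}.
k=1: 0 + 12000 + 33·20·15 = 21900; k=2: 26400 + 0 + 33·40·15 = 46200.
Minimum: 21900 at k=1.

21900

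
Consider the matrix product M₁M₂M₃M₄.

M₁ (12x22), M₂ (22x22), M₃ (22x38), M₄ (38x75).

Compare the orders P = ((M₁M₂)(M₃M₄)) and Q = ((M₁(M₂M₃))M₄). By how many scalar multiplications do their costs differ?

Order P = ((M₁M₂)(M₃M₄)): (M₁M₂): 12×22 by 22×22 → 12×22, cost 12·22·22 = 5808; (M₃M₄): 22×38 by 38×75 → 22×75, cost 22·38·75 = 62700; ((M₁M₂)(M₃M₄)): 12×22 by 22×75 → 12×75, cost 12·22·75 = 19800; cumulative 88308. Total 88308.
Order Q = ((M₁(M₂M₃))M₄): (M₂M₃): 22×22 by 22×38 → 22×38, cost 22·22·38 = 18392; (M₁(M₂M₃)): 12×22 by 22×38 → 12×38, cost 12·22·38 = 10032; cumulative 28424; ((M₁(M₂M₃))M₄): 12×38 by 38×75 → 12×75, cost 12·38·75 = 34200; cumulative 62624. Total 62624.
Difference: |88308 − 62624| = 25684.

25684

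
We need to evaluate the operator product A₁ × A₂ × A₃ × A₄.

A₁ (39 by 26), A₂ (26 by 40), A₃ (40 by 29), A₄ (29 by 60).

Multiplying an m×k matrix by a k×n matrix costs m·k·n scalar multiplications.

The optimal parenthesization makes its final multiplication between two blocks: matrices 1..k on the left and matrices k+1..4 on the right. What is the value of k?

3

Adjacent pairs: A₁A₂ = 39·26·40 = 40560; A₂A₃ = 26·40·29 = 30160; A₃A₄ = 40·29·60 = 69600.
Length 3: A₁..A₃: k=1: 0+30160+39·26·29=59566; k=2: 40560+0+39·40·29=85800 → min 59566 | A₂..A₄: k=2: 0+69600+26·40·60=132000; k=3: 30160+0+26·29·60=75400 → min 75400.
Top-level splits: k=1: (A₁..A₁)·(A₂..A₄) → 0+75400+39·26·60 = 136240; k=2: (A₁..A₂)·(A₃..A₄) → 40560+69600+39·40·60 = 203760; k=3: (A₁..A₃)·(A₄..A₄) → 59566+0+39·29·60 = 127426.
Best split is after A₃, i.e. k = 3.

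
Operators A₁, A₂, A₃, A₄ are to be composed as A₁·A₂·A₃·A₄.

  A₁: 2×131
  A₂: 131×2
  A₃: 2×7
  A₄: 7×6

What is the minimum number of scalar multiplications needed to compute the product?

632

Adjacent pairs: A₁A₂ = 2·131·2 = 524; A₂A₃ = 131·2·7 = 1834; A₃A₄ = 2·7·6 = 84.
Length 3: A₁..A₃: k=1: 0+1834+2·131·7=3668; k=2: 524+0+2·2·7=552 → min 552 | A₂..A₄: k=2: 0+84+131·2·6=1656; k=3: 1834+0+131·7·6=7336 → min 1656.
Length 4: A₁..A₄: k=1: 0+1656+2·131·6=3228; k=2: 524+84+2·2·6=632; k=3: 552+0+2·7·6=636 → min 632.
Optimal order: ((A₁·A₂)·(A₃·A₄)) with cost 632.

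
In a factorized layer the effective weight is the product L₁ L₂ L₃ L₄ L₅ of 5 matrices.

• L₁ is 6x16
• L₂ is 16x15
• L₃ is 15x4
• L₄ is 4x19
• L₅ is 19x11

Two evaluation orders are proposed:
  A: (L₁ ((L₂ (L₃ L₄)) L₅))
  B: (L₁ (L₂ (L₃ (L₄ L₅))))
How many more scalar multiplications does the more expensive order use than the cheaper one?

Order A = (L₁ ((L₂ (L₃ L₄)) L₅)): (L₃ L₄): 15×4 by 4×19 → 15×19, cost 15·4·19 = 1140; (L₂ (L₃ L₄)): 16×15 by 15×19 → 16×19, cost 16·15·19 = 4560; cumulative 5700; ((L₂ (L₃ L₄)) L₅): 16×19 by 19×11 → 16×11, cost 16·19·11 = 3344; cumulative 9044; (L₁ ((L₂ (L₃ L₄)) L₅)): 6×16 by 16×11 → 6×11, cost 6·16·11 = 1056; cumulative 10100. Total 10100.
Order B = (L₁ (L₂ (L₃ (L₄ L₅)))): (L₄ L₅): 4×19 by 19×11 → 4×11, cost 4·19·11 = 836; (L₃ (L₄ L₅)): 15×4 by 4×11 → 15×11, cost 15·4·11 = 660; cumulative 1496; (L₂ (L₃ (L₄ L₅))): 16×15 by 15×11 → 16×11, cost 16·15·11 = 2640; cumulative 4136; (L₁ (L₂ (L₃ (L₄ L₅)))): 6×16 by 16×11 → 6×11, cost 6·16·11 = 1056; cumulative 5192. Total 5192.
Difference: |10100 − 5192| = 4908.

4908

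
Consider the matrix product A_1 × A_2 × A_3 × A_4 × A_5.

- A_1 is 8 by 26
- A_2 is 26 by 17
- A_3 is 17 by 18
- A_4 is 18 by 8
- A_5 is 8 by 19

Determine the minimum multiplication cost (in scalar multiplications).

8288

Adjacent pairs: A_1A_2 = 8·26·17 = 3536; A_2A_3 = 26·17·18 = 7956; A_3A_4 = 17·18·8 = 2448; A_4A_5 = 18·8·19 = 2736.
Length 3: A_1..A_3: k=1: 0+7956+8·26·18=11700; k=2: 3536+0+8·17·18=5984 → min 5984 | A_2..A_4: k=2: 0+2448+26·17·8=5984; k=3: 7956+0+26·18·8=11700 → min 5984 | A_3..A_5: k=3: 0+2736+17·18·19=8550; k=4: 2448+0+17·8·19=5032 → min 5032.
Length 4: A_1..A_4: k=1: 0+5984+8·26·8=7648; k=2: 3536+2448+8·17·8=7072; k=3: 5984+0+8·18·8=7136 → min 7072 | A_2..A_5: k=2: 0+5032+26·17·19=13430; k=3: 7956+2736+26·18·19=19584; k=4: 5984+0+26·8·19=9936 → min 9936.
Length 5: A_1..A_5: k=1: 0+9936+8·26·19=13888; k=2: 3536+5032+8·17·19=11152; k=3: 5984+2736+8·18·19=11456; k=4: 7072+0+8·8·19=8288 → min 8288.
Optimal order: (((A_1 × A_2) × (A_3 × A_4)) × A_5) with cost 8288.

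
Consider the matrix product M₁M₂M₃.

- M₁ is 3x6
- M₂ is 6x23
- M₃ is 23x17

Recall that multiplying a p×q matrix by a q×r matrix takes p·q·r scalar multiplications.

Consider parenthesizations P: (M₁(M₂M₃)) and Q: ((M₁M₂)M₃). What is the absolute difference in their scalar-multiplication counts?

1065

Order P = (M₁(M₂M₃)): (M₂M₃): 6×23 by 23×17 → 6×17, cost 6·23·17 = 2346; (M₁(M₂M₃)): 3×6 by 6×17 → 3×17, cost 3·6·17 = 306; cumulative 2652. Total 2652.
Order Q = ((M₁M₂)M₃): (M₁M₂): 3×6 by 6×23 → 3×23, cost 3·6·23 = 414; ((M₁M₂)M₃): 3×23 by 23×17 → 3×17, cost 3·23·17 = 1173; cumulative 1587. Total 1587.
Difference: |2652 − 1587| = 1065.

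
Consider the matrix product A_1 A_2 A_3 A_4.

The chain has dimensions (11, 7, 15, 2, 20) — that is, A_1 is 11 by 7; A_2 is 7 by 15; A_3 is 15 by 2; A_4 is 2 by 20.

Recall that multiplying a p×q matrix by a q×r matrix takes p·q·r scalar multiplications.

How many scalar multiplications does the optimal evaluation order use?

804

Adjacent pairs: A_1A_2 = 11·7·15 = 1155; A_2A_3 = 7·15·2 = 210; A_3A_4 = 15·2·20 = 600.
Length 3: A_1..A_3: k=1: 0+210+11·7·2=364; k=2: 1155+0+11·15·2=1485 → min 364 | A_2..A_4: k=2: 0+600+7·15·20=2700; k=3: 210+0+7·2·20=490 → min 490.
Length 4: A_1..A_4: k=1: 0+490+11·7·20=2030; k=2: 1155+600+11·15·20=5055; k=3: 364+0+11·2·20=804 → min 804.
Optimal order: ((A_1 (A_2 A_3)) A_4) with cost 804.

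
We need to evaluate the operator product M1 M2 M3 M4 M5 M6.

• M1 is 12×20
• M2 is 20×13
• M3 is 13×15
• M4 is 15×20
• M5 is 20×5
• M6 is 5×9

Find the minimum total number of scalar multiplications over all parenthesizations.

5515

Adjacent pairs: M1M2 = 12·20·13 = 3120; M2M3 = 20·13·15 = 3900; M3M4 = 13·15·20 = 3900; M4M5 = 15·20·5 = 1500; M5M6 = 20·5·9 = 900.
Length 3: M1..M3: k=1: 0+3900+12·20·15=7500; k=2: 3120+0+12·13·15=5460 → min 5460 | M2..M4: k=2: 0+3900+20·13·20=9100; k=3: 3900+0+20·15·20=9900 → min 9100 | M3..M5: k=3: 0+1500+13·15·5=2475; k=4: 3900+0+13·20·5=5200 → min 2475 | M4..M6: k=4: 0+900+15·20·9=3600; k=5: 1500+0+15·5·9=2175 → min 2175.
Length 4: M1..M4: k=1: 0+9100+12·20·20=13900; k=2: 3120+3900+12·13·20=10140; k=3: 5460+0+12·15·20=9060 → min 9060 | M2..M5: k=2: 0+2475+20·13·5=3775; k=3: 3900+1500+20·15·5=6900; k=4: 9100+0+20·20·5=11100 → min 3775 | M3..M6: k=3: 0+2175+13·15·9=3930; k=4: 3900+900+13·20·9=7140; k=5: 2475+0+13·5·9=3060 → min 3060.
Length 5: M1..M5: k=1: 0+3775+12·20·5=4975; k=2: 3120+2475+12·13·5=6375; k=3: 5460+1500+12·15·5=7860; k=4: 9060+0+12·20·5=10260 → min 4975 | M2..M6: k=2: 0+3060+20·13·9=5400; k=3: 3900+2175+20·15·9=8775; k=4: 9100+900+20·20·9=13600; k=5: 3775+0+20·5·9=4675 → min 4675.
Length 6: M1..M6: k=1: 0+4675+12·20·9=6835; k=2: 3120+3060+12·13·9=7584; k=3: 5460+2175+12·15·9=9255; k=4: 9060+900+12·20·9=12120; k=5: 4975+0+12·5·9=5515 → min 5515.
Optimal order: ((M1 (M2 (M3 (M4 M5)))) M6) with cost 5515.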